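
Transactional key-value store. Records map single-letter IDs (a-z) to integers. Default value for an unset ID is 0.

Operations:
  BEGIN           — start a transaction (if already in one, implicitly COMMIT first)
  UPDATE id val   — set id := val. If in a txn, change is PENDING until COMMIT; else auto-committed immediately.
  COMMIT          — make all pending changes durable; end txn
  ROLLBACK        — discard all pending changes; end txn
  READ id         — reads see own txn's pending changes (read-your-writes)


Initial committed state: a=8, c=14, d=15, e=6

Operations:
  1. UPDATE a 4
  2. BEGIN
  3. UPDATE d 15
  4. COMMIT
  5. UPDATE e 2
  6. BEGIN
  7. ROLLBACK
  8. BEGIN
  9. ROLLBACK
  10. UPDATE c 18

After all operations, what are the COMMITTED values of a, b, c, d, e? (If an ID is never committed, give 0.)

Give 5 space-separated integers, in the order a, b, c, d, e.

Initial committed: {a=8, c=14, d=15, e=6}
Op 1: UPDATE a=4 (auto-commit; committed a=4)
Op 2: BEGIN: in_txn=True, pending={}
Op 3: UPDATE d=15 (pending; pending now {d=15})
Op 4: COMMIT: merged ['d'] into committed; committed now {a=4, c=14, d=15, e=6}
Op 5: UPDATE e=2 (auto-commit; committed e=2)
Op 6: BEGIN: in_txn=True, pending={}
Op 7: ROLLBACK: discarded pending []; in_txn=False
Op 8: BEGIN: in_txn=True, pending={}
Op 9: ROLLBACK: discarded pending []; in_txn=False
Op 10: UPDATE c=18 (auto-commit; committed c=18)
Final committed: {a=4, c=18, d=15, e=2}

Answer: 4 0 18 15 2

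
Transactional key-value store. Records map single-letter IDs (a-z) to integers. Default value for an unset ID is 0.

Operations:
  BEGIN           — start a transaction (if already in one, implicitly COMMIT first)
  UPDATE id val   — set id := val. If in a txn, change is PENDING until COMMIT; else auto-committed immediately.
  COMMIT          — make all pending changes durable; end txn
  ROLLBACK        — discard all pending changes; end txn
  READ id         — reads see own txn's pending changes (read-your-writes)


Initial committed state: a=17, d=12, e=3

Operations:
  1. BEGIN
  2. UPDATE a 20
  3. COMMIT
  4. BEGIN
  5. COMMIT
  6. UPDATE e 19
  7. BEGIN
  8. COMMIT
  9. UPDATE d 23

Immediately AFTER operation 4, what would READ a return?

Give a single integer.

Answer: 20

Derivation:
Initial committed: {a=17, d=12, e=3}
Op 1: BEGIN: in_txn=True, pending={}
Op 2: UPDATE a=20 (pending; pending now {a=20})
Op 3: COMMIT: merged ['a'] into committed; committed now {a=20, d=12, e=3}
Op 4: BEGIN: in_txn=True, pending={}
After op 4: visible(a) = 20 (pending={}, committed={a=20, d=12, e=3})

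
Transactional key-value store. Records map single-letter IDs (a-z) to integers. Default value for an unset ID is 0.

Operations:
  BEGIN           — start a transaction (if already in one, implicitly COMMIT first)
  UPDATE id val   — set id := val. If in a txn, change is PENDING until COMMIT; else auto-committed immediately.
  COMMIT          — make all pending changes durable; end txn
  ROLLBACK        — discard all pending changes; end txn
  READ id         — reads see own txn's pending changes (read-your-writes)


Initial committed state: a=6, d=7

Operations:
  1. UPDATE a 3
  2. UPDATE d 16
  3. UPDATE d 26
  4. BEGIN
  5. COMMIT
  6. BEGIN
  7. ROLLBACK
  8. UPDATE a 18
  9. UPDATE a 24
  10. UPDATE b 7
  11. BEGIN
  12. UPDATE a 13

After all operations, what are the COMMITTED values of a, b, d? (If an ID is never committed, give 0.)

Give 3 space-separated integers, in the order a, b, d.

Initial committed: {a=6, d=7}
Op 1: UPDATE a=3 (auto-commit; committed a=3)
Op 2: UPDATE d=16 (auto-commit; committed d=16)
Op 3: UPDATE d=26 (auto-commit; committed d=26)
Op 4: BEGIN: in_txn=True, pending={}
Op 5: COMMIT: merged [] into committed; committed now {a=3, d=26}
Op 6: BEGIN: in_txn=True, pending={}
Op 7: ROLLBACK: discarded pending []; in_txn=False
Op 8: UPDATE a=18 (auto-commit; committed a=18)
Op 9: UPDATE a=24 (auto-commit; committed a=24)
Op 10: UPDATE b=7 (auto-commit; committed b=7)
Op 11: BEGIN: in_txn=True, pending={}
Op 12: UPDATE a=13 (pending; pending now {a=13})
Final committed: {a=24, b=7, d=26}

Answer: 24 7 26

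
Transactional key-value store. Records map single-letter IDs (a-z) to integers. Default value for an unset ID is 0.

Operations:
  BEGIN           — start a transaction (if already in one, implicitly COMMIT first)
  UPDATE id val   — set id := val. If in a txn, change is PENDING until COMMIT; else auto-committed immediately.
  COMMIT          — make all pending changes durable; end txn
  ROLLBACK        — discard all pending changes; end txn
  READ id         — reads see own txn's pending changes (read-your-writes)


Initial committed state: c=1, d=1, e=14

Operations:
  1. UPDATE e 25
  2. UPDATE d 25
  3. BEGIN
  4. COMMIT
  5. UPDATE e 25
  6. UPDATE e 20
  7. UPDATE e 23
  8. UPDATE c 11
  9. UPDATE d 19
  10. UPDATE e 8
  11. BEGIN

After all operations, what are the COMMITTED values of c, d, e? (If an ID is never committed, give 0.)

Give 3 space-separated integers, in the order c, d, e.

Answer: 11 19 8

Derivation:
Initial committed: {c=1, d=1, e=14}
Op 1: UPDATE e=25 (auto-commit; committed e=25)
Op 2: UPDATE d=25 (auto-commit; committed d=25)
Op 3: BEGIN: in_txn=True, pending={}
Op 4: COMMIT: merged [] into committed; committed now {c=1, d=25, e=25}
Op 5: UPDATE e=25 (auto-commit; committed e=25)
Op 6: UPDATE e=20 (auto-commit; committed e=20)
Op 7: UPDATE e=23 (auto-commit; committed e=23)
Op 8: UPDATE c=11 (auto-commit; committed c=11)
Op 9: UPDATE d=19 (auto-commit; committed d=19)
Op 10: UPDATE e=8 (auto-commit; committed e=8)
Op 11: BEGIN: in_txn=True, pending={}
Final committed: {c=11, d=19, e=8}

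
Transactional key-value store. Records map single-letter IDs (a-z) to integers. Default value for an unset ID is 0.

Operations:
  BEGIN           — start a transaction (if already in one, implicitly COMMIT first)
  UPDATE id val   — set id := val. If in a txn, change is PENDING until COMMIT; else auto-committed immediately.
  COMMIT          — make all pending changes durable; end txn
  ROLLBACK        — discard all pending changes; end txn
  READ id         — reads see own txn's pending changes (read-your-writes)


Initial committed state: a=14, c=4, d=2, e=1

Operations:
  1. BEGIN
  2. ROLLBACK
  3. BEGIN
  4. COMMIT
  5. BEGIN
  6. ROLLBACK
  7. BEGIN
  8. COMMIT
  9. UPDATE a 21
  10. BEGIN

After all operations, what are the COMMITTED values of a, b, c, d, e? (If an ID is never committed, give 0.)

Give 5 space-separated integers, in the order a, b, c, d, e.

Answer: 21 0 4 2 1

Derivation:
Initial committed: {a=14, c=4, d=2, e=1}
Op 1: BEGIN: in_txn=True, pending={}
Op 2: ROLLBACK: discarded pending []; in_txn=False
Op 3: BEGIN: in_txn=True, pending={}
Op 4: COMMIT: merged [] into committed; committed now {a=14, c=4, d=2, e=1}
Op 5: BEGIN: in_txn=True, pending={}
Op 6: ROLLBACK: discarded pending []; in_txn=False
Op 7: BEGIN: in_txn=True, pending={}
Op 8: COMMIT: merged [] into committed; committed now {a=14, c=4, d=2, e=1}
Op 9: UPDATE a=21 (auto-commit; committed a=21)
Op 10: BEGIN: in_txn=True, pending={}
Final committed: {a=21, c=4, d=2, e=1}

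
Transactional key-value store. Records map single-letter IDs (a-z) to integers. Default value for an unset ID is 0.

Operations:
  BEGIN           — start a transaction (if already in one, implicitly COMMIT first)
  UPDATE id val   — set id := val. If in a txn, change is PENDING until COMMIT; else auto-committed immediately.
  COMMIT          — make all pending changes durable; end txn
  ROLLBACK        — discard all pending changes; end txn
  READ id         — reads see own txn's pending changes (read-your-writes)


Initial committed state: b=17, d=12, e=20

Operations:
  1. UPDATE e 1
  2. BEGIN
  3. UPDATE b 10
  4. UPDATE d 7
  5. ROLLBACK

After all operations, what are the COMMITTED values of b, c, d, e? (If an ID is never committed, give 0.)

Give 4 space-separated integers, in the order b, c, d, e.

Initial committed: {b=17, d=12, e=20}
Op 1: UPDATE e=1 (auto-commit; committed e=1)
Op 2: BEGIN: in_txn=True, pending={}
Op 3: UPDATE b=10 (pending; pending now {b=10})
Op 4: UPDATE d=7 (pending; pending now {b=10, d=7})
Op 5: ROLLBACK: discarded pending ['b', 'd']; in_txn=False
Final committed: {b=17, d=12, e=1}

Answer: 17 0 12 1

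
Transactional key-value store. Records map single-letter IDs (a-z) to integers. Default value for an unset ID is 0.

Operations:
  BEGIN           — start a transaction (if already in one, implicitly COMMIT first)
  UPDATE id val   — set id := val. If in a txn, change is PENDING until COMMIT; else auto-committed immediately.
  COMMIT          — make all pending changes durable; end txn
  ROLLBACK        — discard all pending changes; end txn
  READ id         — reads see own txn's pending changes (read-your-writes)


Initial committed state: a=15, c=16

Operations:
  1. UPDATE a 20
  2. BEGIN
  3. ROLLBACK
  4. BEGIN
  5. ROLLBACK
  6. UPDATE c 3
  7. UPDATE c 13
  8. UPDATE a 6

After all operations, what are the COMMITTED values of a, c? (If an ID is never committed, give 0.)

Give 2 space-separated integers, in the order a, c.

Answer: 6 13

Derivation:
Initial committed: {a=15, c=16}
Op 1: UPDATE a=20 (auto-commit; committed a=20)
Op 2: BEGIN: in_txn=True, pending={}
Op 3: ROLLBACK: discarded pending []; in_txn=False
Op 4: BEGIN: in_txn=True, pending={}
Op 5: ROLLBACK: discarded pending []; in_txn=False
Op 6: UPDATE c=3 (auto-commit; committed c=3)
Op 7: UPDATE c=13 (auto-commit; committed c=13)
Op 8: UPDATE a=6 (auto-commit; committed a=6)
Final committed: {a=6, c=13}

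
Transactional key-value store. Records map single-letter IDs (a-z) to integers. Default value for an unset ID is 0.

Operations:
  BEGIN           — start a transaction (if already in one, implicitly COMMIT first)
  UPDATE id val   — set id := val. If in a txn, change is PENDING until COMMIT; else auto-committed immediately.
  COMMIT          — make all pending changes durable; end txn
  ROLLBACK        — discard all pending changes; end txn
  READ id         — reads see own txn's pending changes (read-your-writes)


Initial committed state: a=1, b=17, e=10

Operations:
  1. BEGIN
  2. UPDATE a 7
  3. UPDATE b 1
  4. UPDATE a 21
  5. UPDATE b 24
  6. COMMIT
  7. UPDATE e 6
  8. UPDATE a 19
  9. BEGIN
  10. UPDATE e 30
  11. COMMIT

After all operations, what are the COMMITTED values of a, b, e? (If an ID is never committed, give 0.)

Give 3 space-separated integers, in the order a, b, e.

Answer: 19 24 30

Derivation:
Initial committed: {a=1, b=17, e=10}
Op 1: BEGIN: in_txn=True, pending={}
Op 2: UPDATE a=7 (pending; pending now {a=7})
Op 3: UPDATE b=1 (pending; pending now {a=7, b=1})
Op 4: UPDATE a=21 (pending; pending now {a=21, b=1})
Op 5: UPDATE b=24 (pending; pending now {a=21, b=24})
Op 6: COMMIT: merged ['a', 'b'] into committed; committed now {a=21, b=24, e=10}
Op 7: UPDATE e=6 (auto-commit; committed e=6)
Op 8: UPDATE a=19 (auto-commit; committed a=19)
Op 9: BEGIN: in_txn=True, pending={}
Op 10: UPDATE e=30 (pending; pending now {e=30})
Op 11: COMMIT: merged ['e'] into committed; committed now {a=19, b=24, e=30}
Final committed: {a=19, b=24, e=30}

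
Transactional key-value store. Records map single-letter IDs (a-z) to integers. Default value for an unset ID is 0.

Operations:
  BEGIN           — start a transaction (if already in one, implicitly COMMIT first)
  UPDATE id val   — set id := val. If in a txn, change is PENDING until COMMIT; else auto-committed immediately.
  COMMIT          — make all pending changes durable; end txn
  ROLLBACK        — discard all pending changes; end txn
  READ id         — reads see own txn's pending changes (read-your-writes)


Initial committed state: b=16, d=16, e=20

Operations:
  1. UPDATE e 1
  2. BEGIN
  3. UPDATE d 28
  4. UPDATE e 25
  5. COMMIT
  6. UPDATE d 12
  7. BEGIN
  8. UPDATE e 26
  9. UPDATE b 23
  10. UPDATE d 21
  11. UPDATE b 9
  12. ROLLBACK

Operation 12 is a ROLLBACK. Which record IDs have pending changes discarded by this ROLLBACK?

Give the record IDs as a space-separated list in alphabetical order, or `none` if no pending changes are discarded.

Initial committed: {b=16, d=16, e=20}
Op 1: UPDATE e=1 (auto-commit; committed e=1)
Op 2: BEGIN: in_txn=True, pending={}
Op 3: UPDATE d=28 (pending; pending now {d=28})
Op 4: UPDATE e=25 (pending; pending now {d=28, e=25})
Op 5: COMMIT: merged ['d', 'e'] into committed; committed now {b=16, d=28, e=25}
Op 6: UPDATE d=12 (auto-commit; committed d=12)
Op 7: BEGIN: in_txn=True, pending={}
Op 8: UPDATE e=26 (pending; pending now {e=26})
Op 9: UPDATE b=23 (pending; pending now {b=23, e=26})
Op 10: UPDATE d=21 (pending; pending now {b=23, d=21, e=26})
Op 11: UPDATE b=9 (pending; pending now {b=9, d=21, e=26})
Op 12: ROLLBACK: discarded pending ['b', 'd', 'e']; in_txn=False
ROLLBACK at op 12 discards: ['b', 'd', 'e']

Answer: b d e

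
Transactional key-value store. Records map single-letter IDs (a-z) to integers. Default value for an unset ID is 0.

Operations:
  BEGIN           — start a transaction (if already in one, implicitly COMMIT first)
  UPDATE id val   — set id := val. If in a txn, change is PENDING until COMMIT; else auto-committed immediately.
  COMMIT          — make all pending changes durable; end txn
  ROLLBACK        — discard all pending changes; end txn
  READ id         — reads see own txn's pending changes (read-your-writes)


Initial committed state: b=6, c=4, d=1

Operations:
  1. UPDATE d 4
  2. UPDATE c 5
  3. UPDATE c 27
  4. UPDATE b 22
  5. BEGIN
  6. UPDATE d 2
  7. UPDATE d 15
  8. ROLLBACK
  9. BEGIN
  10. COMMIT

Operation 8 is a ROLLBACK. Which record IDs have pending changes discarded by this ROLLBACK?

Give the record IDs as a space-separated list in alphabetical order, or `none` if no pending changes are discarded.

Answer: d

Derivation:
Initial committed: {b=6, c=4, d=1}
Op 1: UPDATE d=4 (auto-commit; committed d=4)
Op 2: UPDATE c=5 (auto-commit; committed c=5)
Op 3: UPDATE c=27 (auto-commit; committed c=27)
Op 4: UPDATE b=22 (auto-commit; committed b=22)
Op 5: BEGIN: in_txn=True, pending={}
Op 6: UPDATE d=2 (pending; pending now {d=2})
Op 7: UPDATE d=15 (pending; pending now {d=15})
Op 8: ROLLBACK: discarded pending ['d']; in_txn=False
Op 9: BEGIN: in_txn=True, pending={}
Op 10: COMMIT: merged [] into committed; committed now {b=22, c=27, d=4}
ROLLBACK at op 8 discards: ['d']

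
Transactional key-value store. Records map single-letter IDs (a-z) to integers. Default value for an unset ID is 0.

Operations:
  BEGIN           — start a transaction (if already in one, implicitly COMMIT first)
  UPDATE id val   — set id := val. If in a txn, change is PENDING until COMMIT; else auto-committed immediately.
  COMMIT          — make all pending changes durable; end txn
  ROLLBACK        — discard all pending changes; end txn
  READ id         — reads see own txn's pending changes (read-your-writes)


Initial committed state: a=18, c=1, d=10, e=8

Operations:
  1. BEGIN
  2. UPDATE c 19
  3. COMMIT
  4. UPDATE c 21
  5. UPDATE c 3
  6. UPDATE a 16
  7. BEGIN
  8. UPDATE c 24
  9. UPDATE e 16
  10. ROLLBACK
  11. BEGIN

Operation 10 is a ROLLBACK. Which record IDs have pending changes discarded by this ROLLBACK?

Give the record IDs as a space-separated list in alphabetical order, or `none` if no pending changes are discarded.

Answer: c e

Derivation:
Initial committed: {a=18, c=1, d=10, e=8}
Op 1: BEGIN: in_txn=True, pending={}
Op 2: UPDATE c=19 (pending; pending now {c=19})
Op 3: COMMIT: merged ['c'] into committed; committed now {a=18, c=19, d=10, e=8}
Op 4: UPDATE c=21 (auto-commit; committed c=21)
Op 5: UPDATE c=3 (auto-commit; committed c=3)
Op 6: UPDATE a=16 (auto-commit; committed a=16)
Op 7: BEGIN: in_txn=True, pending={}
Op 8: UPDATE c=24 (pending; pending now {c=24})
Op 9: UPDATE e=16 (pending; pending now {c=24, e=16})
Op 10: ROLLBACK: discarded pending ['c', 'e']; in_txn=False
Op 11: BEGIN: in_txn=True, pending={}
ROLLBACK at op 10 discards: ['c', 'e']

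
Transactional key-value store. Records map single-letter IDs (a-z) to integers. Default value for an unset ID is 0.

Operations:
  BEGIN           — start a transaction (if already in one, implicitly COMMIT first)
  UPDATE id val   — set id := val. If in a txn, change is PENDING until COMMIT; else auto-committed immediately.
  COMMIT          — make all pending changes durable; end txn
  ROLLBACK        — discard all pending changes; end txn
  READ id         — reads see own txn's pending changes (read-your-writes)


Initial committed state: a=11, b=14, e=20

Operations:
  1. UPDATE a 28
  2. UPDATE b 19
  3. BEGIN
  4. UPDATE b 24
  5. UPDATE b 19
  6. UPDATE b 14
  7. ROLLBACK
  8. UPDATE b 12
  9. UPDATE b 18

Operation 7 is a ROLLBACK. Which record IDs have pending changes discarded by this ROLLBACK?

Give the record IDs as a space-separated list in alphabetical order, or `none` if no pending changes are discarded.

Initial committed: {a=11, b=14, e=20}
Op 1: UPDATE a=28 (auto-commit; committed a=28)
Op 2: UPDATE b=19 (auto-commit; committed b=19)
Op 3: BEGIN: in_txn=True, pending={}
Op 4: UPDATE b=24 (pending; pending now {b=24})
Op 5: UPDATE b=19 (pending; pending now {b=19})
Op 6: UPDATE b=14 (pending; pending now {b=14})
Op 7: ROLLBACK: discarded pending ['b']; in_txn=False
Op 8: UPDATE b=12 (auto-commit; committed b=12)
Op 9: UPDATE b=18 (auto-commit; committed b=18)
ROLLBACK at op 7 discards: ['b']

Answer: b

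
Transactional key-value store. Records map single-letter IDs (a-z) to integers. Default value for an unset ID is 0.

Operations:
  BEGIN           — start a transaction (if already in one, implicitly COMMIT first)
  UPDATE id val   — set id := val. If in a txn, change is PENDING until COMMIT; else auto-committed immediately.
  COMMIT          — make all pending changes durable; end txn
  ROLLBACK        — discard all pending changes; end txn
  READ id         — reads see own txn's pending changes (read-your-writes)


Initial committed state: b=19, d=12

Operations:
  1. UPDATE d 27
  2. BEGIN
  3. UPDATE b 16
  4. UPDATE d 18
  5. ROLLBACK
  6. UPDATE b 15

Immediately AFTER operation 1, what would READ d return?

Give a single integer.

Answer: 27

Derivation:
Initial committed: {b=19, d=12}
Op 1: UPDATE d=27 (auto-commit; committed d=27)
After op 1: visible(d) = 27 (pending={}, committed={b=19, d=27})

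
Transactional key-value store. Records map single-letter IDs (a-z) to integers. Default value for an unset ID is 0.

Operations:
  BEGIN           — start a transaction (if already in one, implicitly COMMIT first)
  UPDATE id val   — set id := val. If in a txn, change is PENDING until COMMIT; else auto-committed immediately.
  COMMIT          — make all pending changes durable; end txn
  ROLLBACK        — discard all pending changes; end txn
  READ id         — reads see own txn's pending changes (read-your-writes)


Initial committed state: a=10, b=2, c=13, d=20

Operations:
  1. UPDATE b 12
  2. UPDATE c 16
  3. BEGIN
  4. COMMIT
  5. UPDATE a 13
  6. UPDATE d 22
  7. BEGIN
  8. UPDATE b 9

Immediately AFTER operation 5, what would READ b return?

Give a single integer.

Initial committed: {a=10, b=2, c=13, d=20}
Op 1: UPDATE b=12 (auto-commit; committed b=12)
Op 2: UPDATE c=16 (auto-commit; committed c=16)
Op 3: BEGIN: in_txn=True, pending={}
Op 4: COMMIT: merged [] into committed; committed now {a=10, b=12, c=16, d=20}
Op 5: UPDATE a=13 (auto-commit; committed a=13)
After op 5: visible(b) = 12 (pending={}, committed={a=13, b=12, c=16, d=20})

Answer: 12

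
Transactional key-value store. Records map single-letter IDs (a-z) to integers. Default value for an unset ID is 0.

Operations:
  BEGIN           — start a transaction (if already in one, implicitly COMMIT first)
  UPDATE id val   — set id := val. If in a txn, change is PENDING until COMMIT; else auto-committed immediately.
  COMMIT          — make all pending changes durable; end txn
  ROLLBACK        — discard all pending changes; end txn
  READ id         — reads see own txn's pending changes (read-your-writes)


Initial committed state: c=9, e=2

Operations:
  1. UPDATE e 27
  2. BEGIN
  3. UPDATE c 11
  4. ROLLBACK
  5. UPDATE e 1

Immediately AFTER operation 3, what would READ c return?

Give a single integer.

Answer: 11

Derivation:
Initial committed: {c=9, e=2}
Op 1: UPDATE e=27 (auto-commit; committed e=27)
Op 2: BEGIN: in_txn=True, pending={}
Op 3: UPDATE c=11 (pending; pending now {c=11})
After op 3: visible(c) = 11 (pending={c=11}, committed={c=9, e=27})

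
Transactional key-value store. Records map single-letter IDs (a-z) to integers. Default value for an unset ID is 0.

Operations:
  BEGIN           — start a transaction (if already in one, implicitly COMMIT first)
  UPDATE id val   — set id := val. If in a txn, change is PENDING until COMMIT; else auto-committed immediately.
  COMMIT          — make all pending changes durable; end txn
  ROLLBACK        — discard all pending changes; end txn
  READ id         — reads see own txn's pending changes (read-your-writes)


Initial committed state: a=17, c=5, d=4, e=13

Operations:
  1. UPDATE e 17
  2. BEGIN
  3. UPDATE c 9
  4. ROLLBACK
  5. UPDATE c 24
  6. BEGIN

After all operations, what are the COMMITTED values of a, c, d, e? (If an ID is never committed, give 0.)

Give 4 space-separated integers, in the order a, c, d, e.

Initial committed: {a=17, c=5, d=4, e=13}
Op 1: UPDATE e=17 (auto-commit; committed e=17)
Op 2: BEGIN: in_txn=True, pending={}
Op 3: UPDATE c=9 (pending; pending now {c=9})
Op 4: ROLLBACK: discarded pending ['c']; in_txn=False
Op 5: UPDATE c=24 (auto-commit; committed c=24)
Op 6: BEGIN: in_txn=True, pending={}
Final committed: {a=17, c=24, d=4, e=17}

Answer: 17 24 4 17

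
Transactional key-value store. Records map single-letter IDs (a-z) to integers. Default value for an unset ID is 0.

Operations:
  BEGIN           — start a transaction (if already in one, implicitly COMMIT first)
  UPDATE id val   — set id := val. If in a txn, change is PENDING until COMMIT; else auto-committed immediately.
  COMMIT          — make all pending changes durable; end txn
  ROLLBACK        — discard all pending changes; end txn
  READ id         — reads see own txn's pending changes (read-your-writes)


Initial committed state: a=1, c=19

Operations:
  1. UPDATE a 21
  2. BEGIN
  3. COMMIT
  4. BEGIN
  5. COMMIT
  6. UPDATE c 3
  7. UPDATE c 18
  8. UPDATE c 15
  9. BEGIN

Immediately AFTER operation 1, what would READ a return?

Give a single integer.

Initial committed: {a=1, c=19}
Op 1: UPDATE a=21 (auto-commit; committed a=21)
After op 1: visible(a) = 21 (pending={}, committed={a=21, c=19})

Answer: 21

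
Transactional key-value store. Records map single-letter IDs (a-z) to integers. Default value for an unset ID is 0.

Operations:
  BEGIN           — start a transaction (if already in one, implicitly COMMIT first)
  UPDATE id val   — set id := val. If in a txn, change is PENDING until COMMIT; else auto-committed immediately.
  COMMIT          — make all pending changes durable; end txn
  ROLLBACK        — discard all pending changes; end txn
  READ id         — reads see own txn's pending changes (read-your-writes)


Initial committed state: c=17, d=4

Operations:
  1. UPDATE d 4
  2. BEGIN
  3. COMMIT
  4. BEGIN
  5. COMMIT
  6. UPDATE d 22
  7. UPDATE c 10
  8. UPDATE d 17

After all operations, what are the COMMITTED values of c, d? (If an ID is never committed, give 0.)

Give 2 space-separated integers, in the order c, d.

Answer: 10 17

Derivation:
Initial committed: {c=17, d=4}
Op 1: UPDATE d=4 (auto-commit; committed d=4)
Op 2: BEGIN: in_txn=True, pending={}
Op 3: COMMIT: merged [] into committed; committed now {c=17, d=4}
Op 4: BEGIN: in_txn=True, pending={}
Op 5: COMMIT: merged [] into committed; committed now {c=17, d=4}
Op 6: UPDATE d=22 (auto-commit; committed d=22)
Op 7: UPDATE c=10 (auto-commit; committed c=10)
Op 8: UPDATE d=17 (auto-commit; committed d=17)
Final committed: {c=10, d=17}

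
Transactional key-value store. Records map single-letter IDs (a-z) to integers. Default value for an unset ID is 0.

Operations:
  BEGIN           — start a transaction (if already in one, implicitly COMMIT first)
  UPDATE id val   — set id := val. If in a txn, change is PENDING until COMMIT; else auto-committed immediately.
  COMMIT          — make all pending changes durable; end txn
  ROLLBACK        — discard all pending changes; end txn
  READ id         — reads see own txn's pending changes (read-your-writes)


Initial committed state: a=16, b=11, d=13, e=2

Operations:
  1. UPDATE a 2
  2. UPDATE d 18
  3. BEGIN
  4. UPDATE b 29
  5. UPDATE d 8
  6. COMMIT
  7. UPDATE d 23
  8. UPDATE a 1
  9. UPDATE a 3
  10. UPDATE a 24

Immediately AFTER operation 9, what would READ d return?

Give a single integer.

Initial committed: {a=16, b=11, d=13, e=2}
Op 1: UPDATE a=2 (auto-commit; committed a=2)
Op 2: UPDATE d=18 (auto-commit; committed d=18)
Op 3: BEGIN: in_txn=True, pending={}
Op 4: UPDATE b=29 (pending; pending now {b=29})
Op 5: UPDATE d=8 (pending; pending now {b=29, d=8})
Op 6: COMMIT: merged ['b', 'd'] into committed; committed now {a=2, b=29, d=8, e=2}
Op 7: UPDATE d=23 (auto-commit; committed d=23)
Op 8: UPDATE a=1 (auto-commit; committed a=1)
Op 9: UPDATE a=3 (auto-commit; committed a=3)
After op 9: visible(d) = 23 (pending={}, committed={a=3, b=29, d=23, e=2})

Answer: 23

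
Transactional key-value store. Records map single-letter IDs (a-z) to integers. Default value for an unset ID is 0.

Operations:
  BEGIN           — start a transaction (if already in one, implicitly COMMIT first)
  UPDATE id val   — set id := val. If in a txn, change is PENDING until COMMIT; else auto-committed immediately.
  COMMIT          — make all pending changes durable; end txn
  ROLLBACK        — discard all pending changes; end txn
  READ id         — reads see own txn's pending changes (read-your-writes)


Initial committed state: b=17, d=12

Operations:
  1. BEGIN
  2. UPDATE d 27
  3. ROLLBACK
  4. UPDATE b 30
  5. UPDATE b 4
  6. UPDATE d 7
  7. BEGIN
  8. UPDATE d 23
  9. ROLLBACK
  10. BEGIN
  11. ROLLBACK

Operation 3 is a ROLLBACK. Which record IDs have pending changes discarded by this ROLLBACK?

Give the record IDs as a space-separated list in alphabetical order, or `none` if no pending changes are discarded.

Answer: d

Derivation:
Initial committed: {b=17, d=12}
Op 1: BEGIN: in_txn=True, pending={}
Op 2: UPDATE d=27 (pending; pending now {d=27})
Op 3: ROLLBACK: discarded pending ['d']; in_txn=False
Op 4: UPDATE b=30 (auto-commit; committed b=30)
Op 5: UPDATE b=4 (auto-commit; committed b=4)
Op 6: UPDATE d=7 (auto-commit; committed d=7)
Op 7: BEGIN: in_txn=True, pending={}
Op 8: UPDATE d=23 (pending; pending now {d=23})
Op 9: ROLLBACK: discarded pending ['d']; in_txn=False
Op 10: BEGIN: in_txn=True, pending={}
Op 11: ROLLBACK: discarded pending []; in_txn=False
ROLLBACK at op 3 discards: ['d']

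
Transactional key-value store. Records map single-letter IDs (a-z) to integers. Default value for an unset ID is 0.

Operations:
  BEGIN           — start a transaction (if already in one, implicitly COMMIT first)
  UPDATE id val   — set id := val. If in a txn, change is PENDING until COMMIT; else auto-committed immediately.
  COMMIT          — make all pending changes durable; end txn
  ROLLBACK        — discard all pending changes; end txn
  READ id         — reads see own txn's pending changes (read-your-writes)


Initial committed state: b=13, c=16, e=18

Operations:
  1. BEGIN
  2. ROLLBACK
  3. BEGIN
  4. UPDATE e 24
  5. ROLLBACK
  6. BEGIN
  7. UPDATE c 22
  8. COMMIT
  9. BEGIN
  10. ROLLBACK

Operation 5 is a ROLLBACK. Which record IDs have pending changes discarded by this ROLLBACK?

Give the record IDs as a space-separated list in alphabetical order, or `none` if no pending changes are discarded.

Initial committed: {b=13, c=16, e=18}
Op 1: BEGIN: in_txn=True, pending={}
Op 2: ROLLBACK: discarded pending []; in_txn=False
Op 3: BEGIN: in_txn=True, pending={}
Op 4: UPDATE e=24 (pending; pending now {e=24})
Op 5: ROLLBACK: discarded pending ['e']; in_txn=False
Op 6: BEGIN: in_txn=True, pending={}
Op 7: UPDATE c=22 (pending; pending now {c=22})
Op 8: COMMIT: merged ['c'] into committed; committed now {b=13, c=22, e=18}
Op 9: BEGIN: in_txn=True, pending={}
Op 10: ROLLBACK: discarded pending []; in_txn=False
ROLLBACK at op 5 discards: ['e']

Answer: e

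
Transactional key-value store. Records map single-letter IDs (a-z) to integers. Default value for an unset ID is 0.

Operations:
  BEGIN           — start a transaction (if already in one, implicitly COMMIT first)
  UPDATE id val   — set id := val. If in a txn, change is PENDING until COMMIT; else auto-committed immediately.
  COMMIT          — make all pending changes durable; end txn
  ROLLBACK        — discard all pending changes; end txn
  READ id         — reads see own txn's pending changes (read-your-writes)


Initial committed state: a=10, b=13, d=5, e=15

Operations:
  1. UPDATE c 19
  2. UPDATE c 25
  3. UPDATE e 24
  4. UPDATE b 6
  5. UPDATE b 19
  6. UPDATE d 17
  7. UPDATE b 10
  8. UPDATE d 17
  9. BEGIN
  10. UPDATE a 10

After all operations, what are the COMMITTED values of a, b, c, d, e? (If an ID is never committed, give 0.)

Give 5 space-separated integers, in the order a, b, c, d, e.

Answer: 10 10 25 17 24

Derivation:
Initial committed: {a=10, b=13, d=5, e=15}
Op 1: UPDATE c=19 (auto-commit; committed c=19)
Op 2: UPDATE c=25 (auto-commit; committed c=25)
Op 3: UPDATE e=24 (auto-commit; committed e=24)
Op 4: UPDATE b=6 (auto-commit; committed b=6)
Op 5: UPDATE b=19 (auto-commit; committed b=19)
Op 6: UPDATE d=17 (auto-commit; committed d=17)
Op 7: UPDATE b=10 (auto-commit; committed b=10)
Op 8: UPDATE d=17 (auto-commit; committed d=17)
Op 9: BEGIN: in_txn=True, pending={}
Op 10: UPDATE a=10 (pending; pending now {a=10})
Final committed: {a=10, b=10, c=25, d=17, e=24}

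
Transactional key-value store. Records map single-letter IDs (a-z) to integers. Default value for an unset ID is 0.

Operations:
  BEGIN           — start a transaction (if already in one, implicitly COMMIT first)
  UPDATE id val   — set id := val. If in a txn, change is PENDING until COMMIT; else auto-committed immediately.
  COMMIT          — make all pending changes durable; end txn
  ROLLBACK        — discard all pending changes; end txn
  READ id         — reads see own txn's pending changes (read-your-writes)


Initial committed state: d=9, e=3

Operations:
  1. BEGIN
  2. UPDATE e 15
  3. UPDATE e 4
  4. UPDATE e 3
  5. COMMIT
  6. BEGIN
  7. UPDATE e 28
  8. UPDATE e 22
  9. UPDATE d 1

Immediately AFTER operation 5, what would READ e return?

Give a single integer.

Answer: 3

Derivation:
Initial committed: {d=9, e=3}
Op 1: BEGIN: in_txn=True, pending={}
Op 2: UPDATE e=15 (pending; pending now {e=15})
Op 3: UPDATE e=4 (pending; pending now {e=4})
Op 4: UPDATE e=3 (pending; pending now {e=3})
Op 5: COMMIT: merged ['e'] into committed; committed now {d=9, e=3}
After op 5: visible(e) = 3 (pending={}, committed={d=9, e=3})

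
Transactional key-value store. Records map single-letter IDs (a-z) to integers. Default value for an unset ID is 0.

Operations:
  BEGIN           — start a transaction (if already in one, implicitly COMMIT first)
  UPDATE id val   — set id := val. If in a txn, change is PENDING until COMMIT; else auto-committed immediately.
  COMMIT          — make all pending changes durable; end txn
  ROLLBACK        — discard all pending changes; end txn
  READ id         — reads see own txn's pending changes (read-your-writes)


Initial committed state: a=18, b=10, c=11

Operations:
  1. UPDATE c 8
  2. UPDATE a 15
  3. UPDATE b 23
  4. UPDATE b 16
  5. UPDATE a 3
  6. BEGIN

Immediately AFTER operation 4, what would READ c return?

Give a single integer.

Initial committed: {a=18, b=10, c=11}
Op 1: UPDATE c=8 (auto-commit; committed c=8)
Op 2: UPDATE a=15 (auto-commit; committed a=15)
Op 3: UPDATE b=23 (auto-commit; committed b=23)
Op 4: UPDATE b=16 (auto-commit; committed b=16)
After op 4: visible(c) = 8 (pending={}, committed={a=15, b=16, c=8})

Answer: 8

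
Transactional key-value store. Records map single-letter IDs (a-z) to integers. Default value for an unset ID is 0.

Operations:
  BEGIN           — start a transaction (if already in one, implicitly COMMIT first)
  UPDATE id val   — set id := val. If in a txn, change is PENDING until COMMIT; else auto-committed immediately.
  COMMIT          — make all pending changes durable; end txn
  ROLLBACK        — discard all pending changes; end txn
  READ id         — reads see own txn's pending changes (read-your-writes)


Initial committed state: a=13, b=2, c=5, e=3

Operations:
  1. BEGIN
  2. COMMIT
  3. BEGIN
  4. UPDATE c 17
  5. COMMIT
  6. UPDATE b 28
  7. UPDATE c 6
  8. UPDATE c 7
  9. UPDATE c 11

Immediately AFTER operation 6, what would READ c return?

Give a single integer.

Answer: 17

Derivation:
Initial committed: {a=13, b=2, c=5, e=3}
Op 1: BEGIN: in_txn=True, pending={}
Op 2: COMMIT: merged [] into committed; committed now {a=13, b=2, c=5, e=3}
Op 3: BEGIN: in_txn=True, pending={}
Op 4: UPDATE c=17 (pending; pending now {c=17})
Op 5: COMMIT: merged ['c'] into committed; committed now {a=13, b=2, c=17, e=3}
Op 6: UPDATE b=28 (auto-commit; committed b=28)
After op 6: visible(c) = 17 (pending={}, committed={a=13, b=28, c=17, e=3})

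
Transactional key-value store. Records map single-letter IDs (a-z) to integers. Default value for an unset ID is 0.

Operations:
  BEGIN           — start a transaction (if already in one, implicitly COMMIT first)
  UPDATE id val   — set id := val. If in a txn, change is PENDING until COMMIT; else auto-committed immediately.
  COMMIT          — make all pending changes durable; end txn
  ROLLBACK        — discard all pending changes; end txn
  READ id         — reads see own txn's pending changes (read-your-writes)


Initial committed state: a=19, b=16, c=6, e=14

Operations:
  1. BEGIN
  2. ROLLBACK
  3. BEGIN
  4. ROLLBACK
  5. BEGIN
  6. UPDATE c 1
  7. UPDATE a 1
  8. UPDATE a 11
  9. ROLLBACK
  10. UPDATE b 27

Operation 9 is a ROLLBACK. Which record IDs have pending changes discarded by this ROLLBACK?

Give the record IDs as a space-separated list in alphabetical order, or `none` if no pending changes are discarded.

Initial committed: {a=19, b=16, c=6, e=14}
Op 1: BEGIN: in_txn=True, pending={}
Op 2: ROLLBACK: discarded pending []; in_txn=False
Op 3: BEGIN: in_txn=True, pending={}
Op 4: ROLLBACK: discarded pending []; in_txn=False
Op 5: BEGIN: in_txn=True, pending={}
Op 6: UPDATE c=1 (pending; pending now {c=1})
Op 7: UPDATE a=1 (pending; pending now {a=1, c=1})
Op 8: UPDATE a=11 (pending; pending now {a=11, c=1})
Op 9: ROLLBACK: discarded pending ['a', 'c']; in_txn=False
Op 10: UPDATE b=27 (auto-commit; committed b=27)
ROLLBACK at op 9 discards: ['a', 'c']

Answer: a c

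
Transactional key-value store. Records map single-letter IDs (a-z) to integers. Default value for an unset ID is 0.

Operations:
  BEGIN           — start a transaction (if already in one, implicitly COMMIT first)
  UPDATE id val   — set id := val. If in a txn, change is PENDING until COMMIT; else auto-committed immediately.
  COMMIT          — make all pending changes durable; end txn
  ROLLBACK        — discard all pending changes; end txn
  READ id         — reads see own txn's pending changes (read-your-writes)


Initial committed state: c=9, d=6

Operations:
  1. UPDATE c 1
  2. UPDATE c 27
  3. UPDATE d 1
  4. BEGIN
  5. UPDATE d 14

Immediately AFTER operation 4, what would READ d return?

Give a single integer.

Initial committed: {c=9, d=6}
Op 1: UPDATE c=1 (auto-commit; committed c=1)
Op 2: UPDATE c=27 (auto-commit; committed c=27)
Op 3: UPDATE d=1 (auto-commit; committed d=1)
Op 4: BEGIN: in_txn=True, pending={}
After op 4: visible(d) = 1 (pending={}, committed={c=27, d=1})

Answer: 1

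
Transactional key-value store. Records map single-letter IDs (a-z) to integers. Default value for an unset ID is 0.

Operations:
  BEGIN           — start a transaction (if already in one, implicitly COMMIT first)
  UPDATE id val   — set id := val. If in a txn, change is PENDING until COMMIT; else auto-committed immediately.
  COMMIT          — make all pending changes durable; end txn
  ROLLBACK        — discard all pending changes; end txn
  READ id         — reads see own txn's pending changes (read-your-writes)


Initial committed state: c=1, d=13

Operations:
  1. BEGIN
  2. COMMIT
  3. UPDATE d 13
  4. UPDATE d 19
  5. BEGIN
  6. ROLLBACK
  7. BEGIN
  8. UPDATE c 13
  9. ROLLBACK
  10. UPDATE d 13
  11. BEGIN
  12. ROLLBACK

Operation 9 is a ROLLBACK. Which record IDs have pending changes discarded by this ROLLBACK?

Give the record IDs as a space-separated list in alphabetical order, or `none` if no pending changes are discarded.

Initial committed: {c=1, d=13}
Op 1: BEGIN: in_txn=True, pending={}
Op 2: COMMIT: merged [] into committed; committed now {c=1, d=13}
Op 3: UPDATE d=13 (auto-commit; committed d=13)
Op 4: UPDATE d=19 (auto-commit; committed d=19)
Op 5: BEGIN: in_txn=True, pending={}
Op 6: ROLLBACK: discarded pending []; in_txn=False
Op 7: BEGIN: in_txn=True, pending={}
Op 8: UPDATE c=13 (pending; pending now {c=13})
Op 9: ROLLBACK: discarded pending ['c']; in_txn=False
Op 10: UPDATE d=13 (auto-commit; committed d=13)
Op 11: BEGIN: in_txn=True, pending={}
Op 12: ROLLBACK: discarded pending []; in_txn=False
ROLLBACK at op 9 discards: ['c']

Answer: c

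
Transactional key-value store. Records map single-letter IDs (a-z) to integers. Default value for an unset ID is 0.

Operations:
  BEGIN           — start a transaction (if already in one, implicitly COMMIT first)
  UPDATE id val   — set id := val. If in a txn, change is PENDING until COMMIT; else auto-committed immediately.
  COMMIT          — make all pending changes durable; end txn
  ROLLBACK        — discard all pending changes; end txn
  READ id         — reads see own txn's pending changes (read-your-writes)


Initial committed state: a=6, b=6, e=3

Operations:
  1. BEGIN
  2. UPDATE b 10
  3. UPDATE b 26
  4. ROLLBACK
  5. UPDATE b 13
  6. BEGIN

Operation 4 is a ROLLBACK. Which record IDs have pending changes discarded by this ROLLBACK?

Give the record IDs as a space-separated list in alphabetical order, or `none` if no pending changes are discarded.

Answer: b

Derivation:
Initial committed: {a=6, b=6, e=3}
Op 1: BEGIN: in_txn=True, pending={}
Op 2: UPDATE b=10 (pending; pending now {b=10})
Op 3: UPDATE b=26 (pending; pending now {b=26})
Op 4: ROLLBACK: discarded pending ['b']; in_txn=False
Op 5: UPDATE b=13 (auto-commit; committed b=13)
Op 6: BEGIN: in_txn=True, pending={}
ROLLBACK at op 4 discards: ['b']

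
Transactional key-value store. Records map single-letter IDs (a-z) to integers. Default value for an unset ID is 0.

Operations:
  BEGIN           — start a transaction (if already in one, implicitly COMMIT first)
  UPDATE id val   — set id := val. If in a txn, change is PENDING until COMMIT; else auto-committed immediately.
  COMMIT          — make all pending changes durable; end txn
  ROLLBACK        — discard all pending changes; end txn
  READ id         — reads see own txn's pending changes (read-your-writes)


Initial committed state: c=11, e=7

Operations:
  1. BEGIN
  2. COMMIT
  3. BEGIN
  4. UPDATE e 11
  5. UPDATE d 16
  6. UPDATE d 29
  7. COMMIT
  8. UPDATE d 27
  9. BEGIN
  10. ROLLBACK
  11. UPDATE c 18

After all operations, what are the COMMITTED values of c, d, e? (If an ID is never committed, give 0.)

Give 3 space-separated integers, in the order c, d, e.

Answer: 18 27 11

Derivation:
Initial committed: {c=11, e=7}
Op 1: BEGIN: in_txn=True, pending={}
Op 2: COMMIT: merged [] into committed; committed now {c=11, e=7}
Op 3: BEGIN: in_txn=True, pending={}
Op 4: UPDATE e=11 (pending; pending now {e=11})
Op 5: UPDATE d=16 (pending; pending now {d=16, e=11})
Op 6: UPDATE d=29 (pending; pending now {d=29, e=11})
Op 7: COMMIT: merged ['d', 'e'] into committed; committed now {c=11, d=29, e=11}
Op 8: UPDATE d=27 (auto-commit; committed d=27)
Op 9: BEGIN: in_txn=True, pending={}
Op 10: ROLLBACK: discarded pending []; in_txn=False
Op 11: UPDATE c=18 (auto-commit; committed c=18)
Final committed: {c=18, d=27, e=11}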